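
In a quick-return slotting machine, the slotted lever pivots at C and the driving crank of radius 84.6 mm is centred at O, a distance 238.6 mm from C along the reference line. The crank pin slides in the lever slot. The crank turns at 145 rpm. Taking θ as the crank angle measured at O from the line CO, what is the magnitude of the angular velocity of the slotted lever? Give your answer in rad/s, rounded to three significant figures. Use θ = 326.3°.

ω = 15.18 rad/s (from 145 rpm).
Crank pin A relative to C: A = (d + r cosθ, r sinθ); lever angle φ = atan2(r sinθ, d + r cosθ).
Differentiating tanφ: φ̇ = rω(d cosθ + r)/(d² + r² + 2dr cosθ).
d² + r² + 2dr cosθ = |CA|² = 0.097674 m²;  d cosθ + r = +0.2831 m.
|ω_lever| = |0.0846·15.18·+0.2831| / 0.097674 = 3.7234 rad/s.

3.72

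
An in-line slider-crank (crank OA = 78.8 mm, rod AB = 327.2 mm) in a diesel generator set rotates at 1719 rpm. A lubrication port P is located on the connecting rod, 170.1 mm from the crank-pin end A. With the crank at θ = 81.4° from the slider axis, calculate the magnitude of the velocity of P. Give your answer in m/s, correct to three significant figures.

14.3

ω = 180 rad/s.  Crank-pin speed |V_A| = rω = 14.185 m/s, perpendicular to OA.
Rod angle: sinφ = −(r/L) sinθ ⇒ φ = -13.776°; ω_rod = −rω cosθ/√(L²−r²sin²θ) = -6.6748 rad/s.
V_P = V_A + ω_rod × AP, with AP = 0.1701 m along the rod.
Components: V_Px = −rω sinθ − a·ω_rod·sinφ = -14.296 m/s;  V_Py = rω cosθ + a·ω_rod·cosφ = +1.0184 m/s.
|V_P| = √(V_Px² + V_Py²) = 14.332 m/s.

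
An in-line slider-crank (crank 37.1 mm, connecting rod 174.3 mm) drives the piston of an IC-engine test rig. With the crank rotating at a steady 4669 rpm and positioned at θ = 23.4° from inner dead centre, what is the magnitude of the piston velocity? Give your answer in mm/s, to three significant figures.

8620

ω = 2π·4669/60 = 488.9 rad/s
For an in-line slider-crank, x = r cosθ + √(L² − r² sin²θ), so v = −rω sinθ·[1 + r cosθ/√(L² − r² sin²θ)].
With r = 0.0371 m, L = 0.1743 m, θ = 23.4°: √(L² − r² sin²θ) = 0.17368 m.
v = −0.0371·488.9·0.39715·[1 + 0.0371·0.91775/0.17368] = -8.6164 m/s.
|v| = 8.6164 m/s = 8616.4 mm/s.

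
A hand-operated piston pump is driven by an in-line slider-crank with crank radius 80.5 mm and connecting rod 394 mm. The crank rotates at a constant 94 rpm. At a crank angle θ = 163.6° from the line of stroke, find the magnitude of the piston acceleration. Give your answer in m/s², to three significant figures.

6.14

ω = 2π·94/60 = 9.844 rad/s
x(θ) = r cosθ + √(L² − r² sin²θ); with ω constant, a = ω²·d²x/dθ².
d²x/dθ² = −r cosθ − r²(cos2θ)/√u − r⁴ sin²2θ/(4u^{3/2}),  u = L² − r² sin²θ = 0.154719 m².
Substituting r = 0.0805 m, L = 0.394 m, θ = 163.6°: d²x/dθ² = +0.063326 m.
a = ω²·d²x/dθ² = (9.844)²·(+0.063326) = +6.1361 m/s²;  |a| = 6.1361 m/s².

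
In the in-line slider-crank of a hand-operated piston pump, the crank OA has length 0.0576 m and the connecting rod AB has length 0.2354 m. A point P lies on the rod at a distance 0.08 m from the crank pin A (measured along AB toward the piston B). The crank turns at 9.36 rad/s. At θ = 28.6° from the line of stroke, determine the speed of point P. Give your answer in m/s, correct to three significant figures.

ω = 9.36 rad/s.  Crank-pin speed |V_A| = rω = 0.53914 m/s, perpendicular to OA.
Rod angle: sinφ = −(r/L) sinθ ⇒ φ = -6.727°; ω_rod = −rω cosθ/√(L²−r²sin²θ) = -2.0248 rad/s.
V_P = V_A + ω_rod × AP, with AP = 0.08 m along the rod.
Components: V_Px = −rω sinθ − a·ω_rod·sinφ = -0.27705 m/s;  V_Py = rω cosθ + a·ω_rod·cosφ = +0.31248 m/s.
|V_P| = √(V_Px² + V_Py²) = 0.41762 m/s.

0.418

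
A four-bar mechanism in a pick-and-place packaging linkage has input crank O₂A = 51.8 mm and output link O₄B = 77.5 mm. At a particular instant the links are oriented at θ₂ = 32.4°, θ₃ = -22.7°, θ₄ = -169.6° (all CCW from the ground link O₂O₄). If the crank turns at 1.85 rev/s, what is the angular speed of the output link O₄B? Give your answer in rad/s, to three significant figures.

ω₂ = 11.62 rad/s (from 1.85 rev/s).
Differentiating the loop-closure r₂e^{iθ₂}+r₃e^{iθ₃}=r₁+r₄e^{iθ₄} gives r₂ω₂e^{iθ₂}+r₃ω₃e^{iθ₃}=r₄ω₄e^{iθ₄}.
Eliminating the other unknown: ω₄ = r₂ω₂ sin(θ₂−θ₃) / [r₄ sin(θ₄−θ₃)].
Numerator sine = +0.82015; denominator sine = -0.54610.
Result = 0.0518·11.62·(+0.82015) / (0.0775·(-0.54610)) = -11.668 rad/s; magnitude 11.668 rad/s.

11.7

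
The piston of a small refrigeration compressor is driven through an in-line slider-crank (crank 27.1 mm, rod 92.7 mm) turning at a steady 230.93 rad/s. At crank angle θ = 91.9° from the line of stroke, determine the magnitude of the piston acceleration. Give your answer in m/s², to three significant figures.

489

ω = 230.9 rad/s
x(θ) = r cosθ + √(L² − r² sin²θ); with ω constant, a = ω²·d²x/dθ².
d²x/dθ² = −r cosθ − r²(cos2θ)/√u − r⁴ sin²2θ/(4u^{3/2}),  u = L² − r² sin²θ = 0.00785969 m².
Substituting r = 0.0271 m, L = 0.0927 m, θ = 91.9°: d²x/dθ² = +0.0091634 m.
a = ω²·d²x/dθ² = (230.9)²·(+0.0091634) = +488.67 m/s²;  |a| = 488.67 m/s².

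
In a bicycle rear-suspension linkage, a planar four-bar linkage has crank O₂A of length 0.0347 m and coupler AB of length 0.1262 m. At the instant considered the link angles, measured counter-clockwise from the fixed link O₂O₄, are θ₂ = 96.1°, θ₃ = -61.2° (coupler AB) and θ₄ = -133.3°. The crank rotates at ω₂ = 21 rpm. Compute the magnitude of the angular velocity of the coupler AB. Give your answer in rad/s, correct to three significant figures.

0.482

ω₂ = 2.199 rad/s (from 21 rpm).
Differentiating the loop-closure r₂e^{iθ₂}+r₃e^{iθ₃}=r₁+r₄e^{iθ₄} gives r₂ω₂e^{iθ₂}+r₃ω₃e^{iθ₃}=r₄ω₄e^{iθ₄}.
Eliminating the other unknown: ω₃ = r₂ω₂ sin(θ₄−θ₂) / [r₃ sin(θ₃−θ₄)].
Numerator sine = +0.75927; denominator sine = +0.95159.
Result = 0.0347·2.199·(+0.75927) / (0.1262·(+0.95159)) = +0.48246 rad/s; magnitude 0.48246 rad/s.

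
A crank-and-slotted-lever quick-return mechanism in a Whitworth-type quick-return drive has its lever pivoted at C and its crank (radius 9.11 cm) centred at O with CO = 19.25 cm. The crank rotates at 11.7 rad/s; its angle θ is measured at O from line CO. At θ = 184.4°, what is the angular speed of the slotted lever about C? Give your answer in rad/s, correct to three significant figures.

ω = 11.7 rad/s
Crank pin A relative to C: A = (d + r cosθ, r sinθ); lever angle φ = atan2(r sinθ, d + r cosθ).
Differentiating tanφ: φ̇ = rω(d cosθ + r)/(d² + r² + 2dr cosθ).
d² + r² + 2dr cosθ = |CA|² = 0.0103853 m²;  d cosθ + r = -0.10083 m.
|ω_lever| = |0.0911·11.7·-0.10083| / 0.0103853 = 10.349 rad/s.

10.3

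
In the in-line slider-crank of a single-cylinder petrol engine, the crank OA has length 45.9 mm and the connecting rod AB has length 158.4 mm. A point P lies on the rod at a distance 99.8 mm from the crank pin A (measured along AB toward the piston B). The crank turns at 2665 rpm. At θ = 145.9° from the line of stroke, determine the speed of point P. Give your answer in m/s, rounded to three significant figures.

7.24

ω = 279.1 rad/s.  Crank-pin speed |V_A| = rω = 12.81 m/s, perpendicular to OA.
Rod angle: sinφ = −(r/L) sinθ ⇒ φ = -9.350°; ω_rod = −rω cosθ/√(L²−r²sin²θ) = +67.866 rad/s.
V_P = V_A + ω_rod × AP, with AP = 0.0998 m along the rod.
Components: V_Px = −rω sinθ − a·ω_rod·sinφ = -6.0813 m/s;  V_Py = rω cosθ + a·ω_rod·cosφ = -3.9241 m/s.
|V_P| = √(V_Px² + V_Py²) = 7.2374 m/s.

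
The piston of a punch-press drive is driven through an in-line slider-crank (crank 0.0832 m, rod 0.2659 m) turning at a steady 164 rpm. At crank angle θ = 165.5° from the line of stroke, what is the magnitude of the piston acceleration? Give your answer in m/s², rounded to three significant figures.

17.0

ω = 2π·164/60 = 17.17 rad/s
x(θ) = r cosθ + √(L² − r² sin²θ); with ω constant, a = ω²·d²x/dθ².
d²x/dθ² = −r cosθ − r²(cos2θ)/√u − r⁴ sin²2θ/(4u^{3/2}),  u = L² − r² sin²θ = 0.0702689 m².
Substituting r = 0.0832 m, L = 0.2659 m, θ = 165.5°: d²x/dθ² = +0.057559 m.
a = ω²·d²x/dθ² = (17.17)²·(+0.057559) = +16.977 m/s²;  |a| = 16.977 m/s².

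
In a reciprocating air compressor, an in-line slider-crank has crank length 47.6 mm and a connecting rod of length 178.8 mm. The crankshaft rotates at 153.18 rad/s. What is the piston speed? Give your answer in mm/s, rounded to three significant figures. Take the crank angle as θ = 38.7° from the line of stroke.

ω = 153.2 rad/s
For an in-line slider-crank, x = r cosθ + √(L² − r² sin²θ), so v = −rω sinθ·[1 + r cosθ/√(L² − r² sin²θ)].
With r = 0.0476 m, L = 0.1788 m, θ = 38.7°: √(L² − r² sin²θ) = 0.17631 m.
v = −0.0476·153.2·0.62524·[1 + 0.0476·0.78043/0.17631] = -5.5195 m/s.
|v| = 5.5195 m/s = 5519.5 mm/s.

5520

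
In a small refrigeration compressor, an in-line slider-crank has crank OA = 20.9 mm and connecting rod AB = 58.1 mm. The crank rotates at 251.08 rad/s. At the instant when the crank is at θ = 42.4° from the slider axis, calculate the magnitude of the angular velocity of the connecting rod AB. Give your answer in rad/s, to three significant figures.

68.8

ω = 251.1 rad/s
The rod makes angle φ with the slider axis where L sinφ = r sinθ; differentiating, L cosφ·φ̇ = r ω cosθ.
L cosφ = √(L² − r² sin²θ) = 0.056365 m.
|ω_rod| = r ω |cosθ| / √(L² − r² sin²θ) = 0.0209·251.1·0.73846/0.056365 = 68.75 rad/s.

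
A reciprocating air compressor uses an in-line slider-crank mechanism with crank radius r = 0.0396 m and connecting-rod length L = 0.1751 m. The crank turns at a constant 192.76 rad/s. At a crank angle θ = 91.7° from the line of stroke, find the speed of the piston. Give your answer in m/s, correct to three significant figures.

ω = 192.8 rad/s
For an in-line slider-crank, x = r cosθ + √(L² − r² sin²θ), so v = −rω sinθ·[1 + r cosθ/√(L² − r² sin²θ)].
With r = 0.0396 m, L = 0.1751 m, θ = 91.7°: √(L² − r² sin²θ) = 0.17057 m.
v = −0.0396·192.8·0.99956·[1 + 0.0396·-0.02967/0.17057] = -7.5774 m/s.
|v| = 7.5774 m/s.

7.58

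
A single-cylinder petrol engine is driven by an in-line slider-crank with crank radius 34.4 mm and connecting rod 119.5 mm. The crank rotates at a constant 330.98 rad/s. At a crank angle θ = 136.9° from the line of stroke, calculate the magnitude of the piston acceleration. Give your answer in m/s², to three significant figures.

ω = 331 rad/s
x(θ) = r cosθ + √(L² − r² sin²θ); with ω constant, a = ω²·d²x/dθ².
d²x/dθ² = −r cosθ − r²(cos2θ)/√u − r⁴ sin²2θ/(4u^{3/2}),  u = L² − r² sin²θ = 0.0137278 m².
Substituting r = 0.0344 m, L = 0.1195 m, θ = 136.9°: d²x/dθ² = +0.024232 m.
a = ω²·d²x/dθ² = (331)²·(+0.024232) = +2654.5 m/s²;  |a| = 2654.5 m/s².

2650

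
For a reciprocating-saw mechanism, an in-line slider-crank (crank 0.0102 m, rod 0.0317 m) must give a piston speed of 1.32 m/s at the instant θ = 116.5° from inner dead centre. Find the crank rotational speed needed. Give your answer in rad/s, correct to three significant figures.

170

For an in-line slider-crank, |v_piston| = rω|sinθ|·[1 + r cosθ/√(L² − r² sin²θ)].
With r = 0.0102 m, L = 0.0317 m, θ = 116.5°: the bracketed kinematic factor |dx/dθ| = 0.0077598 m.
ω = v/|dx/dθ| = 1.32/0.0077598 = 170.11 rad/s.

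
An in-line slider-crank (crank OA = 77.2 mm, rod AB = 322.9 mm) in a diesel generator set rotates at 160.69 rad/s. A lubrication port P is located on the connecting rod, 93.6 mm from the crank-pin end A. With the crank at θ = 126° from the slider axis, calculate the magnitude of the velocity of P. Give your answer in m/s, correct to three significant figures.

10.9

ω = 160.7 rad/s.  Crank-pin speed |V_A| = rω = 12.405 m/s, perpendicular to OA.
Rod angle: sinφ = −(r/L) sinθ ⇒ φ = -11.153°; ω_rod = −rω cosθ/√(L²−r²sin²θ) = +23.016 rad/s.
V_P = V_A + ω_rod × AP, with AP = 0.0936 m along the rod.
Components: V_Px = −rω sinθ − a·ω_rod·sinφ = -9.6194 m/s;  V_Py = rω cosθ + a·ω_rod·cosφ = -5.178 m/s.
|V_P| = √(V_Px² + V_Py²) = 10.924 m/s.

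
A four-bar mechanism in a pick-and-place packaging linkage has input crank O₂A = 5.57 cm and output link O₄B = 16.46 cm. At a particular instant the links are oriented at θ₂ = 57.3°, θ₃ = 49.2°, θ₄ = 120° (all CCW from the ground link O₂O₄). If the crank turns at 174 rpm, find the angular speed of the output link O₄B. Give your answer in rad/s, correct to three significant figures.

ω₂ = 18.22 rad/s (from 174 rpm).
Differentiating the loop-closure r₂e^{iθ₂}+r₃e^{iθ₃}=r₁+r₄e^{iθ₄} gives r₂ω₂e^{iθ₂}+r₃ω₃e^{iθ₃}=r₄ω₄e^{iθ₄}.
Eliminating the other unknown: ω₄ = r₂ω₂ sin(θ₂−θ₃) / [r₄ sin(θ₄−θ₃)].
Numerator sine = +0.14090; denominator sine = +0.94438.
Result = 0.0557·18.22·(+0.14090) / (0.1646·(+0.94438)) = +0.91997 rad/s; magnitude 0.91997 rad/s.

0.920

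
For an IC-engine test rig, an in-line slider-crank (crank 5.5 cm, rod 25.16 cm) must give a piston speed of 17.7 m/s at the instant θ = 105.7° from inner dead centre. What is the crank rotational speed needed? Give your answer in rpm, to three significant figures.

For an in-line slider-crank, |v_piston| = rω|sinθ|·[1 + r cosθ/√(L² − r² sin²θ)].
With r = 0.055 m, L = 0.2516 m, θ = 105.7°: the bracketed kinematic factor |dx/dθ| = 0.049744 m.
ω = v/|dx/dθ| = 17.7/0.049744 = 355.82 rad/s.
N = 60ω/(2π) = 3397.8 rpm.

3400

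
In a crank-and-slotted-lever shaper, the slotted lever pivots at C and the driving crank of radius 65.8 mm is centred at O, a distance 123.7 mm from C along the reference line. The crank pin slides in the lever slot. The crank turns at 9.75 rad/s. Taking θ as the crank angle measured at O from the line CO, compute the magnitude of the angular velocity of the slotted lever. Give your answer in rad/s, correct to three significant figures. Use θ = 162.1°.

ω = 9.75 rad/s
Crank pin A relative to C: A = (d + r cosθ, r sinθ); lever angle φ = atan2(r sinθ, d + r cosθ).
Differentiating tanφ: φ̇ = rω(d cosθ + r)/(d² + r² + 2dr cosθ).
d² + r² + 2dr cosθ = |CA|² = 0.0041404 m²;  d cosθ + r = -0.051912 m.
|ω_lever| = |0.0658·9.75·-0.051912| / 0.0041404 = 8.0437 rad/s.

8.04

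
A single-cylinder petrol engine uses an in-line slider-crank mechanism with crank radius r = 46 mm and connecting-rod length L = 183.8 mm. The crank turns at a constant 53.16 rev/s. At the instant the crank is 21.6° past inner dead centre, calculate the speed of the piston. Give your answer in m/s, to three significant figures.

ω = 2π·53.2 = 334 rad/s
For an in-line slider-crank, x = r cosθ + √(L² − r² sin²θ), so v = −rω sinθ·[1 + r cosθ/√(L² − r² sin²θ)].
With r = 0.046 m, L = 0.1838 m, θ = 21.6°: √(L² − r² sin²θ) = 0.18302 m.
v = −0.046·334·0.36812·[1 + 0.046·0.92978/0.18302] = -6.9779 m/s.
|v| = 6.9779 m/s.

6.98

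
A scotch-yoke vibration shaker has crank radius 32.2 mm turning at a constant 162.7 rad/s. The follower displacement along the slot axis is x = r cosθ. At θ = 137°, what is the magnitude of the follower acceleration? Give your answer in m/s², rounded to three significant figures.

623

ω = 162.7 rad/s
x = r cosθ ⇒ ẍ = −rω² cosθ (ω constant).
|a| = rω²|cosθ| = 0.0322·(162.7)²·|cos 137°| = 623.39 m/s².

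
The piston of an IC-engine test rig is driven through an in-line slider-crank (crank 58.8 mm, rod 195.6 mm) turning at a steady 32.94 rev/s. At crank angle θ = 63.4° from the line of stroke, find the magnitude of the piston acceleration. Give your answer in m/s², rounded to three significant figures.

ω = 2π·32.9 = 207 rad/s
x(θ) = r cosθ + √(L² − r² sin²θ); with ω constant, a = ω²·d²x/dθ².
d²x/dθ² = −r cosθ − r²(cos2θ)/√u − r⁴ sin²2θ/(4u^{3/2}),  u = L² − r² sin²θ = 0.0354951 m².
Substituting r = 0.0588 m, L = 0.1956 m, θ = 63.4°: d²x/dθ² = -0.015622 m.
a = ω²·d²x/dθ² = (207)²·(-0.015622) = -669.17 m/s²;  |a| = 669.17 m/s².

669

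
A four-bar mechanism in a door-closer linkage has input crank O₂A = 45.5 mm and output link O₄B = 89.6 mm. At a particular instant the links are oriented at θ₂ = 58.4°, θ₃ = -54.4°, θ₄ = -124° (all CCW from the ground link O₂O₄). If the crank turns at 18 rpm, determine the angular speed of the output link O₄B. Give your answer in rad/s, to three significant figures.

ω₂ = 1.885 rad/s (from 18 rpm).
Differentiating the loop-closure r₂e^{iθ₂}+r₃e^{iθ₃}=r₁+r₄e^{iθ₄} gives r₂ω₂e^{iθ₂}+r₃ω₃e^{iθ₃}=r₄ω₄e^{iθ₄}.
Eliminating the other unknown: ω₄ = r₂ω₂ sin(θ₂−θ₃) / [r₄ sin(θ₄−θ₃)].
Numerator sine = +0.92186; denominator sine = -0.93728.
Result = 0.0455·1.885·(+0.92186) / (0.0896·(-0.93728)) = -0.94146 rad/s; magnitude 0.94146 rad/s.

0.941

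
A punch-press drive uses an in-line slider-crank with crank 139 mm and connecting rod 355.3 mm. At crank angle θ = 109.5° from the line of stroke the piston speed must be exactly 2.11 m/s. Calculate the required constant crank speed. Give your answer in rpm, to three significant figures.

For an in-line slider-crank, |v_piston| = rω|sinθ|·[1 + r cosθ/√(L² − r² sin²θ)].
With r = 0.139 m, L = 0.3553 m, θ = 109.5°: the bracketed kinematic factor |dx/dθ| = 0.11262 m.
ω = v/|dx/dθ| = 2.11/0.11262 = 18.736 rad/s.
N = 60ω/(2π) = 178.91 rpm.

179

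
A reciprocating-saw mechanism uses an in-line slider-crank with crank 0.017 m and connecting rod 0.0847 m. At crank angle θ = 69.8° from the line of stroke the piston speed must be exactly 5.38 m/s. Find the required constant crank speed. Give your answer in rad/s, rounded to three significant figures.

315

For an in-line slider-crank, |v_piston| = rω|sinθ|·[1 + r cosθ/√(L² − r² sin²θ)].
With r = 0.017 m, L = 0.0847 m, θ = 69.8°: the bracketed kinematic factor |dx/dθ| = 0.01708 m.
ω = v/|dx/dθ| = 5.38/0.01708 = 314.98 rad/s.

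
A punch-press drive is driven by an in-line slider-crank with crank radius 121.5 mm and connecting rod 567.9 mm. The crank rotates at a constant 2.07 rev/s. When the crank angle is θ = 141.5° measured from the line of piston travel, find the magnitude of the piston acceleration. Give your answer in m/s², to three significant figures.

ω = 2π·2.07 = 13.01 rad/s
x(θ) = r cosθ + √(L² − r² sin²θ); with ω constant, a = ω²·d²x/dθ².
d²x/dθ² = −r cosθ − r²(cos2θ)/√u − r⁴ sin²2θ/(4u^{3/2}),  u = L² − r² sin²θ = 0.31679 m².
Substituting r = 0.1215 m, L = 0.5679 m, θ = 141.5°: d²x/dθ² = +0.088897 m.
a = ω²·d²x/dθ² = (13.01)²·(+0.088897) = +15.038 m/s²;  |a| = 15.038 m/s².

15.0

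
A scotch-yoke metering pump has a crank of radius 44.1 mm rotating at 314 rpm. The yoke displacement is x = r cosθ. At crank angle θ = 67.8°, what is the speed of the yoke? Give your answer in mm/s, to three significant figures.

ω = 32.88 rad/s (from 314 rpm).
x = r cosθ ⇒ ẋ = −rω sinθ.
|v| = rω|sinθ| = 0.0441·32.88·|sin 67.8°| = 1.3426 m/s = 1342.6 mm/s.

1340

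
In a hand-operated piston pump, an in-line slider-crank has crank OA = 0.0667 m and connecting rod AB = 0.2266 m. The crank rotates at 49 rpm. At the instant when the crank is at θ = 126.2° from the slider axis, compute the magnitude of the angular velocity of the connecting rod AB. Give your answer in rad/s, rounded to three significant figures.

0.918

ω = 5.131 rad/s (converted from 49 rpm).
The rod makes angle φ with the slider axis where L sinφ = r sinθ; differentiating, L cosφ·φ̇ = r ω cosθ.
L cosφ = √(L² − r² sin²θ) = 0.22011 m.
|ω_rod| = r ω |cosθ| / √(L² − r² sin²θ) = 0.0667·5.131·0.59061/0.22011 = 0.91833 rad/s.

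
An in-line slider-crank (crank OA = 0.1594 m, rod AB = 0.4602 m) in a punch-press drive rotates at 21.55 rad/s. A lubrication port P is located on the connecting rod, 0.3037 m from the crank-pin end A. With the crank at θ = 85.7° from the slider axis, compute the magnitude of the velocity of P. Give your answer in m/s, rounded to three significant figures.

3.49

ω = 21.55 rad/s.  Crank-pin speed |V_A| = rω = 3.4351 m/s, perpendicular to OA.
Rod angle: sinφ = −(r/L) sinθ ⇒ φ = -20.206°; ω_rod = −rω cosθ/√(L²−r²sin²θ) = -0.59637 rad/s.
V_P = V_A + ω_rod × AP, with AP = 0.3037 m along the rod.
Components: V_Px = −rω sinθ − a·ω_rod·sinφ = -3.488 m/s;  V_Py = rω cosθ + a·ω_rod·cosφ = +0.087587 m/s.
|V_P| = √(V_Px² + V_Py²) = 3.4891 m/s.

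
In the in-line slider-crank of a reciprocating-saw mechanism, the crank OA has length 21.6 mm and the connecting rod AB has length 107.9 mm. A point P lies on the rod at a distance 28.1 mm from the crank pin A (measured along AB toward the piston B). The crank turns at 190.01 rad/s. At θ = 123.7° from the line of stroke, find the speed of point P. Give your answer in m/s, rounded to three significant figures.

3.72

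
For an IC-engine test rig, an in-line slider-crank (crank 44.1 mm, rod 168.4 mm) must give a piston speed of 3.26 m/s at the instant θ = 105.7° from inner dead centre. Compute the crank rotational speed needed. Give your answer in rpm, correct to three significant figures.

791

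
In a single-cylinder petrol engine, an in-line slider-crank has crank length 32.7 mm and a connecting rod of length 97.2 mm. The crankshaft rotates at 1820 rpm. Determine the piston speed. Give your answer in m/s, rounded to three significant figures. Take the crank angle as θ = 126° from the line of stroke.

ω = 2π·1820/60 = 190.6 rad/s
For an in-line slider-crank, x = r cosθ + √(L² − r² sin²θ), so v = −rω sinθ·[1 + r cosθ/√(L² − r² sin²θ)].
With r = 0.0327 m, L = 0.0972 m, θ = 126°: √(L² − r² sin²θ) = 0.093531 m.
v = −0.0327·190.6·0.80902·[1 + 0.0327·-0.58779/0.093531] = -4.0059 m/s.
|v| = 4.0059 m/s.

4.01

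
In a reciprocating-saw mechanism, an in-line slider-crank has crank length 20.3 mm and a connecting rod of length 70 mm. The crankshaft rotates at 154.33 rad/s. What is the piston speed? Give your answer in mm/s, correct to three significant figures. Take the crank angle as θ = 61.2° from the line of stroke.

ω = 154.3 rad/s
For an in-line slider-crank, x = r cosθ + √(L² − r² sin²θ), so v = −rω sinθ·[1 + r cosθ/√(L² − r² sin²θ)].
With r = 0.0203 m, L = 0.07 m, θ = 61.2°: √(L² − r² sin²θ) = 0.067702 m.
v = −0.0203·154.3·0.87631·[1 + 0.0203·0.48175/0.067702] = -3.142 m/s.
|v| = 3.142 m/s = 3142 mm/s.

3140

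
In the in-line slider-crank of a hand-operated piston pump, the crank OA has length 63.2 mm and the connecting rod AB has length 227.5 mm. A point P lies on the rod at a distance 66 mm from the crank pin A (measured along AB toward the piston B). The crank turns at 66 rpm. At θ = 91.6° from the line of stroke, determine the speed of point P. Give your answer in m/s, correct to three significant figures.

0.436

ω = 6.912 rad/s.  Crank-pin speed |V_A| = rω = 0.43681 m/s, perpendicular to OA.
Rod angle: sinφ = −(r/L) sinθ ⇒ φ = -16.123°; ω_rod = −rω cosθ/√(L²−r²sin²θ) = +0.055805 rad/s.
V_P = V_A + ω_rod × AP, with AP = 0.066 m along the rod.
Components: V_Px = −rω sinθ − a·ω_rod·sinφ = -0.43561 m/s;  V_Py = rω cosθ + a·ω_rod·cosφ = -0.0086581 m/s.
|V_P| = √(V_Px² + V_Py²) = 0.4357 m/s.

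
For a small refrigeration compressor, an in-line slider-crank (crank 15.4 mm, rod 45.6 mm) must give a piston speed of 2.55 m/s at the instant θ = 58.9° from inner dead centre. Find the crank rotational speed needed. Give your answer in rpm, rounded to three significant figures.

1560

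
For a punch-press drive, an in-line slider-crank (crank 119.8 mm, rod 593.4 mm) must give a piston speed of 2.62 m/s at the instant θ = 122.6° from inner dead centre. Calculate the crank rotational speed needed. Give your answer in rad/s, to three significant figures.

For an in-line slider-crank, |v_piston| = rω|sinθ|·[1 + r cosθ/√(L² − r² sin²θ)].
With r = 0.1198 m, L = 0.5934 m, θ = 122.6°: the bracketed kinematic factor |dx/dθ| = 0.089786 m.
ω = v/|dx/dθ| = 2.62/0.089786 = 29.181 rad/s.

29.2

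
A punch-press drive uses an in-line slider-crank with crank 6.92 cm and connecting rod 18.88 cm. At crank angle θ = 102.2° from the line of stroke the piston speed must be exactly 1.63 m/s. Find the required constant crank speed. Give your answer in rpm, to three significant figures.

251

For an in-line slider-crank, |v_piston| = rω|sinθ|·[1 + r cosθ/√(L² − r² sin²θ)].
With r = 0.0692 m, L = 0.1888 m, θ = 102.2°: the bracketed kinematic factor |dx/dθ| = 0.062026 m.
ω = v/|dx/dθ| = 1.63/0.062026 = 26.279 rad/s.
N = 60ω/(2π) = 250.95 rpm.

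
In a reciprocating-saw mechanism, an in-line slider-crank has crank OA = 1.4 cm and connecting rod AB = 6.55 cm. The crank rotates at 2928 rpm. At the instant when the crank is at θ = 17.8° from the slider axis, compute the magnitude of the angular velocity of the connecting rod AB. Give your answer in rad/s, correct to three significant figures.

ω = 306.6 rad/s (converted from 2928 rpm).
The rod makes angle φ with the slider axis where L sinφ = r sinθ; differentiating, L cosφ·φ̇ = r ω cosθ.
L cosφ = √(L² − r² sin²θ) = 0.06536 m.
|ω_rod| = r ω |cosθ| / √(L² − r² sin²θ) = 0.014·306.6·0.95213/0.06536 = 62.533 rad/s.

62.5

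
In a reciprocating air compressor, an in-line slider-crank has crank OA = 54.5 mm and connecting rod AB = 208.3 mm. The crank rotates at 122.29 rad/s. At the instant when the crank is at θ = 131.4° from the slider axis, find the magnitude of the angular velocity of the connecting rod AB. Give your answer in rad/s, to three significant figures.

21.6

ω = 122.3 rad/s
The rod makes angle φ with the slider axis where L sinφ = r sinθ; differentiating, L cosφ·φ̇ = r ω cosθ.
L cosφ = √(L² − r² sin²θ) = 0.20425 m.
|ω_rod| = r ω |cosθ| / √(L² − r² sin²θ) = 0.0545·122.3·0.66131/0.20425 = 21.579 rad/s.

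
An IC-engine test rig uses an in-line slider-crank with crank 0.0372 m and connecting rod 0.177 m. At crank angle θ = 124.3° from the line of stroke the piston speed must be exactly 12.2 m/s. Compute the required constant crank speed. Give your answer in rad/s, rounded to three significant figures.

For an in-line slider-crank, |v_piston| = rω|sinθ|·[1 + r cosθ/√(L² − r² sin²θ)].
With r = 0.0372 m, L = 0.177 m, θ = 124.3°: the bracketed kinematic factor |dx/dθ| = 0.027035 m.
ω = v/|dx/dθ| = 12.2/0.027035 = 451.27 rad/s.

451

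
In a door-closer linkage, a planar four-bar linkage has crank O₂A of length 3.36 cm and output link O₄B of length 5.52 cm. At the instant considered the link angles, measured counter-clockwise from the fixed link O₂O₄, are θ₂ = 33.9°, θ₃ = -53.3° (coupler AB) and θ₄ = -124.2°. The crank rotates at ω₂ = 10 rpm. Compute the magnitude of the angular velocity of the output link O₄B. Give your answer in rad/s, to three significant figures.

0.674

ω₂ = 1.047 rad/s (from 10 rpm).
Differentiating the loop-closure r₂e^{iθ₂}+r₃e^{iθ₃}=r₁+r₄e^{iθ₄} gives r₂ω₂e^{iθ₂}+r₃ω₃e^{iθ₃}=r₄ω₄e^{iθ₄}.
Eliminating the other unknown: ω₄ = r₂ω₂ sin(θ₂−θ₃) / [r₄ sin(θ₄−θ₃)].
Numerator sine = +0.99881; denominator sine = -0.94495.
Result = 0.0336·1.047·(+0.99881) / (0.0552·(-0.94495)) = -0.67375 rad/s; magnitude 0.67375 rad/s.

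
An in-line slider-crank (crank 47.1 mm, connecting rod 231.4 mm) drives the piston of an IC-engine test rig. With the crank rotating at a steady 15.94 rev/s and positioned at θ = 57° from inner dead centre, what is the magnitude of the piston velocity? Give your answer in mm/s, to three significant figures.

ω = 2π·15.9 = 100.2 rad/s
For an in-line slider-crank, x = r cosθ + √(L² − r² sin²θ), so v = −rω sinθ·[1 + r cosθ/√(L² − r² sin²θ)].
With r = 0.0471 m, L = 0.2314 m, θ = 57°: √(L² − r² sin²θ) = 0.228 m.
v = −0.0471·100.2·0.83867·[1 + 0.0471·0.54464/0.228] = -4.4013 m/s.
|v| = 4.4013 m/s = 4401.3 mm/s.

4400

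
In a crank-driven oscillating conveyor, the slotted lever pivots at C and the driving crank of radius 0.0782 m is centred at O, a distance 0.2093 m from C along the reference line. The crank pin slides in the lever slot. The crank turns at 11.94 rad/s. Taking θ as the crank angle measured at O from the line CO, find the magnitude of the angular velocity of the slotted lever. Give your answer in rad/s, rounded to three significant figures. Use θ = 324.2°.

ω = 11.94 rad/s
Crank pin A relative to C: A = (d + r cosθ, r sinθ); lever angle φ = atan2(r sinθ, d + r cosθ).
Differentiating tanφ: φ̇ = rω(d cosθ + r)/(d² + r² + 2dr cosθ).
d² + r² + 2dr cosθ = |CA|² = 0.0764715 m²;  d cosθ + r = +0.24796 m.
|ω_lever| = |0.0782·11.94·+0.24796| / 0.0764715 = 3.0275 rad/s.

3.03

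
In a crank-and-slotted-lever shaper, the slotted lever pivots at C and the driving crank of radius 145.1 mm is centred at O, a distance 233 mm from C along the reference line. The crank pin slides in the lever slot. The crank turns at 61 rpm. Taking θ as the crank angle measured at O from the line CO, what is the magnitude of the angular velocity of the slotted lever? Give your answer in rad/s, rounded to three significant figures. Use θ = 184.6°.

10.2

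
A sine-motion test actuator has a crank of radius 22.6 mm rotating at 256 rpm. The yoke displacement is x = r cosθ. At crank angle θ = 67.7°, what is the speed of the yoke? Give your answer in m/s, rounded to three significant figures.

ω = 26.81 rad/s (from 256 rpm).
x = r cosθ ⇒ ẋ = −rω sinθ.
|v| = rω|sinθ| = 0.0226·26.81·|sin 67.7°| = 0.56055 m/s.

0.561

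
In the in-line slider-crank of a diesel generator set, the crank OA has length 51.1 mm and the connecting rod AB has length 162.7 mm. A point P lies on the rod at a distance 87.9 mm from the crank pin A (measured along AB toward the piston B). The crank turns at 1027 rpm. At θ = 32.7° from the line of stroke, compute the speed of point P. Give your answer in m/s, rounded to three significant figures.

4.01

ω = 107.5 rad/s.  Crank-pin speed |V_A| = rω = 5.4957 m/s, perpendicular to OA.
Rod angle: sinφ = −(r/L) sinθ ⇒ φ = -9.769°; ω_rod = −rω cosθ/√(L²−r²sin²θ) = -28.843 rad/s.
V_P = V_A + ω_rod × AP, with AP = 0.0879 m along the rod.
Components: V_Px = −rω sinθ − a·ω_rod·sinφ = -3.3992 m/s;  V_Py = rω cosθ + a·ω_rod·cosφ = +2.1261 m/s.
|V_P| = √(V_Px² + V_Py²) = 4.0093 m/s.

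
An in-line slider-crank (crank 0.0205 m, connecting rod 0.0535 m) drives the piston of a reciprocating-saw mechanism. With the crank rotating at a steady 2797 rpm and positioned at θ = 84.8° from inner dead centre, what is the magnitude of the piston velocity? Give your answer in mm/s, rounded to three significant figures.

ω = 2π·2797/60 = 292.9 rad/s
For an in-line slider-crank, x = r cosθ + √(L² − r² sin²θ), so v = −rω sinθ·[1 + r cosθ/√(L² − r² sin²θ)].
With r = 0.0205 m, L = 0.0535 m, θ = 84.8°: √(L² − r² sin²θ) = 0.049452 m.
v = −0.0205·292.9·0.99588·[1 + 0.0205·0.09063/0.049452] = -6.2044 m/s.
|v| = 6.2044 m/s = 6204.4 mm/s.

6200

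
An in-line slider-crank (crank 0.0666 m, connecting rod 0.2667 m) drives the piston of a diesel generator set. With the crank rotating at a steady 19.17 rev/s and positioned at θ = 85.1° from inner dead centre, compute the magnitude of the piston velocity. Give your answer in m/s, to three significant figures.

ω = 2π·19.2 = 120.4 rad/s
For an in-line slider-crank, x = r cosθ + √(L² − r² sin²θ), so v = −rω sinθ·[1 + r cosθ/√(L² − r² sin²θ)].
With r = 0.0666 m, L = 0.2667 m, θ = 85.1°: √(L² − r² sin²θ) = 0.25831 m.
v = −0.0666·120.4·0.99635·[1 + 0.0666·0.08542/0.25831] = -8.1686 m/s.
|v| = 8.1686 m/s.

8.17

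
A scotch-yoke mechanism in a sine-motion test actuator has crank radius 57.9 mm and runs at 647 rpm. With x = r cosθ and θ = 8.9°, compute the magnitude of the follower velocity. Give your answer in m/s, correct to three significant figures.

0.607

ω = 67.75 rad/s (from 647 rpm).
x = r cosθ ⇒ ẋ = −rω sinθ.
|v| = rω|sinθ| = 0.0579·67.75·|sin 8.9°| = 0.60692 m/s.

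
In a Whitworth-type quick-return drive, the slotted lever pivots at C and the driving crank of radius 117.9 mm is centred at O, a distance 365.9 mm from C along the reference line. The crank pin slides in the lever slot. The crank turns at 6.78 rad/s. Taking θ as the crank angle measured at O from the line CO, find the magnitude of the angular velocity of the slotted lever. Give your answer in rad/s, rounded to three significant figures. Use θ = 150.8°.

2.22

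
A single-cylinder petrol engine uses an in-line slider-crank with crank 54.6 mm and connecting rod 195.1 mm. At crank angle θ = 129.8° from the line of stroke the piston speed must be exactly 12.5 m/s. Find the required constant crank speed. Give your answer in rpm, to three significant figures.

For an in-line slider-crank, |v_piston| = rω|sinθ|·[1 + r cosθ/√(L² − r² sin²θ)].
With r = 0.0546 m, L = 0.1951 m, θ = 129.8°: the bracketed kinematic factor |dx/dθ| = 0.034254 m.
ω = v/|dx/dθ| = 12.5/0.034254 = 364.92 rad/s.
N = 60ω/(2π) = 3484.8 rpm.

3480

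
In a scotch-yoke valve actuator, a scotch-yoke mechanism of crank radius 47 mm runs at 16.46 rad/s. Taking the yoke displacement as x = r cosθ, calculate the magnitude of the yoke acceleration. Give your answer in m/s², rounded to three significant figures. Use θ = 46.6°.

8.75

ω = 16.46 rad/s
x = r cosθ ⇒ ẍ = −rω² cosθ (ω constant).
|a| = rω²|cosθ| = 0.047·(16.46)²·|cos 46.6°| = 8.7492 m/s².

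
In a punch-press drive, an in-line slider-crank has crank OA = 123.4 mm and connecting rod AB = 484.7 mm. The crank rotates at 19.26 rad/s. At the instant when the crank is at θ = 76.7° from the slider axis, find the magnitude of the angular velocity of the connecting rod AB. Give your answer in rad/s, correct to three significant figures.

1.16

ω = 19.26 rad/s
The rod makes angle φ with the slider axis where L sinφ = r sinθ; differentiating, L cosφ·φ̇ = r ω cosθ.
L cosφ = √(L² − r² sin²θ) = 0.46959 m.
|ω_rod| = r ω |cosθ| / √(L² − r² sin²θ) = 0.1234·19.26·0.23005/0.46959 = 1.1643 rad/s.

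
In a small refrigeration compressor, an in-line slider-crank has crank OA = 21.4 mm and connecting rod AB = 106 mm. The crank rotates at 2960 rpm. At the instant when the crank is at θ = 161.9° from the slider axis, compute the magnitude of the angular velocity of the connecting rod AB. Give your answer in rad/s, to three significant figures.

ω = 310 rad/s (converted from 2960 rpm).
The rod makes angle φ with the slider axis where L sinφ = r sinθ; differentiating, L cosφ·φ̇ = r ω cosθ.
L cosφ = √(L² − r² sin²θ) = 0.10579 m.
|ω_rod| = r ω |cosθ| / √(L² − r² sin²θ) = 0.0214·310·0.95052/0.10579 = 59.6 rad/s.

59.6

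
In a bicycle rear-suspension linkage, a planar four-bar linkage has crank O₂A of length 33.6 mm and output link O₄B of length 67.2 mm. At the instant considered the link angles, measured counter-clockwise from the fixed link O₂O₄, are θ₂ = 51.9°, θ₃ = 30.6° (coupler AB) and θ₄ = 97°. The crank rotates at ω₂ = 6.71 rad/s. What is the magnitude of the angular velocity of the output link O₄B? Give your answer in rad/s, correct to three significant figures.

1.33

ω₂ = 6.71 rad/s
Differentiating the loop-closure r₂e^{iθ₂}+r₃e^{iθ₃}=r₁+r₄e^{iθ₄} gives r₂ω₂e^{iθ₂}+r₃ω₃e^{iθ₃}=r₄ω₄e^{iθ₄}.
Eliminating the other unknown: ω₄ = r₂ω₂ sin(θ₂−θ₃) / [r₄ sin(θ₄−θ₃)].
Numerator sine = +0.36325; denominator sine = +0.91636.
Result = 0.0336·6.71·(+0.36325) / (0.0672·(+0.91636)) = +1.3299 rad/s; magnitude 1.3299 rad/s.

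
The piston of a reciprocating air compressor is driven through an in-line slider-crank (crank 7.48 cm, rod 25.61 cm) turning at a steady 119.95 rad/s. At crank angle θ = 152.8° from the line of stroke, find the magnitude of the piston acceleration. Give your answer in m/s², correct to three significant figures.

ω = 120 rad/s
x(θ) = r cosθ + √(L² − r² sin²θ); with ω constant, a = ω²·d²x/dθ².
d²x/dθ² = −r cosθ − r²(cos2θ)/√u − r⁴ sin²2θ/(4u^{3/2}),  u = L² − r² sin²θ = 0.0644182 m².
Substituting r = 0.0748 m, L = 0.2561 m, θ = 152.8°: d²x/dθ² = +0.053379 m.
a = ω²·d²x/dθ² = (120)²·(+0.053379) = +768.02 m/s²;  |a| = 768.02 m/s².

768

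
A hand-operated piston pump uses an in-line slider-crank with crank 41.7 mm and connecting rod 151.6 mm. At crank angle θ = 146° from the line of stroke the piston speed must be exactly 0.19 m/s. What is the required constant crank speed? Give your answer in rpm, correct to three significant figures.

101

For an in-line slider-crank, |v_piston| = rω|sinθ|·[1 + r cosθ/√(L² − r² sin²θ)].
With r = 0.0417 m, L = 0.1516 m, θ = 146°: the bracketed kinematic factor |dx/dθ| = 0.017937 m.
ω = v/|dx/dθ| = 0.19/0.017937 = 10.593 rad/s.
N = 60ω/(2π) = 101.15 rpm.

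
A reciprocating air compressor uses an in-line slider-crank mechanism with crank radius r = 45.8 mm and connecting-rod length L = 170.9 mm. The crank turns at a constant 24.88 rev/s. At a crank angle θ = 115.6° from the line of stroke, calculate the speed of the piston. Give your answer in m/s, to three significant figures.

ω = 2π·24.9 = 156.3 rad/s
For an in-line slider-crank, x = r cosθ + √(L² − r² sin²θ), so v = −rω sinθ·[1 + r cosθ/√(L² − r² sin²θ)].
With r = 0.0458 m, L = 0.1709 m, θ = 115.6°: √(L² − r² sin²θ) = 0.16583 m.
v = −0.0458·156.3·0.90183·[1 + 0.0458·-0.43209/0.16583] = -5.6863 m/s.
|v| = 5.6863 m/s.

5.69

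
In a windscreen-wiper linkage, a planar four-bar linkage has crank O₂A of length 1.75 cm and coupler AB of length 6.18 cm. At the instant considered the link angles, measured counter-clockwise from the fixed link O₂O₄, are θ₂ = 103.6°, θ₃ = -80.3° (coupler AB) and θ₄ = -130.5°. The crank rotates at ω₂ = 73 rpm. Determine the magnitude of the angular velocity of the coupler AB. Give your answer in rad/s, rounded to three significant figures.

2.28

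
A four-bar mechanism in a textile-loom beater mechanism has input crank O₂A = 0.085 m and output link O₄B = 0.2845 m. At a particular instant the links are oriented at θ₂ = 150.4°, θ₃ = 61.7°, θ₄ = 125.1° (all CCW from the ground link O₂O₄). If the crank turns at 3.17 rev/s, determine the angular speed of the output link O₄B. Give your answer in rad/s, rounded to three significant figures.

6.65

ω₂ = 19.92 rad/s (from 3.17 rev/s).
Differentiating the loop-closure r₂e^{iθ₂}+r₃e^{iθ₃}=r₁+r₄e^{iθ₄} gives r₂ω₂e^{iθ₂}+r₃ω₃e^{iθ₃}=r₄ω₄e^{iθ₄}.
Eliminating the other unknown: ω₄ = r₂ω₂ sin(θ₂−θ₃) / [r₄ sin(θ₄−θ₃)].
Numerator sine = +0.99974; denominator sine = +0.89415.
Result = 0.085·19.92·(+0.99974) / (0.2845·(+0.89415)) = +6.6535 rad/s; magnitude 6.6535 rad/s.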